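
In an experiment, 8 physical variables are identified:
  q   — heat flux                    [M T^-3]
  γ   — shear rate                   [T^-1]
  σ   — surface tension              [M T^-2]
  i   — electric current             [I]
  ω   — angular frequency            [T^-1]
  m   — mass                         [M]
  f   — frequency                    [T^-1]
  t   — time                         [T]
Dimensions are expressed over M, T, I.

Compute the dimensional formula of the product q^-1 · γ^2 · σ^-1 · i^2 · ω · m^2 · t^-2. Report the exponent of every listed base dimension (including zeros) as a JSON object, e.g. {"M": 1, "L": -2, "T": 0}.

Exponent matrix [M,T,I] × [q,γ,σ,i,ω,m,f,t]:
  M: [ 1  0  1  0  0  1  0  0]
  T: [-3 -1 -2  0 -1  0 -1  1]
  I: [ 0  0  0  1  0  0  0  0]
  [M]: (-1)·1+(2)·0+(-1)·1+(2)·0+(1)·0+(2)·1+(-2)·0 = 0
  [T]: (-1)·-3+(2)·-1+(-1)·-2+(2)·0+(1)·-1+(2)·0+(-2)·1 = 0
  [I]: (-1)·0+(2)·0+(-1)·0+(2)·1+(1)·0+(2)·0+(-2)·0 = 2
⇒ I^2

{"M": 0, "T": 0, "I": 2}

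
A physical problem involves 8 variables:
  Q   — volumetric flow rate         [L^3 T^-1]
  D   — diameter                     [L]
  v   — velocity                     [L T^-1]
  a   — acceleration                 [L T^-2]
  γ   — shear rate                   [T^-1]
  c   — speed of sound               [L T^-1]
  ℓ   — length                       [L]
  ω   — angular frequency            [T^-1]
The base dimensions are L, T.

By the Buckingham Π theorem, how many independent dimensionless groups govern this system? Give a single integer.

Write exponents as rows L,T / cols Q,D,v,a,γ,c,ℓ,ω:
  L: [ 3  1  1  1  0  1  1  0]
  T: [-1  0 -1 -2 -1 -1  0 -1]
Echelon form has 2 nonzero rows (pivots: Q,D)
n=8, r=2 ⇒ 6 dimensionless groups

6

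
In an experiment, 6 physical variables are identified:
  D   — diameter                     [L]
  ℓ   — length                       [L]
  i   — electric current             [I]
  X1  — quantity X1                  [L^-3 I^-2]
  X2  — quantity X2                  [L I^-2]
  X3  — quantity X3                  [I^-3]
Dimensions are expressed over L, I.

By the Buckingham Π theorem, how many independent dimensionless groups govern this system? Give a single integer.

Dimensional matrix (L×I by D×ℓ×i×X1×X2×X3):
  L: [ 1  1  0 -3  1  0]
  I: [ 0  0  1 -2 -2 -3]
Echelon form has 2 nonzero rows (pivots: D,i)
6 vars − rank 2 = 4 Π groups

4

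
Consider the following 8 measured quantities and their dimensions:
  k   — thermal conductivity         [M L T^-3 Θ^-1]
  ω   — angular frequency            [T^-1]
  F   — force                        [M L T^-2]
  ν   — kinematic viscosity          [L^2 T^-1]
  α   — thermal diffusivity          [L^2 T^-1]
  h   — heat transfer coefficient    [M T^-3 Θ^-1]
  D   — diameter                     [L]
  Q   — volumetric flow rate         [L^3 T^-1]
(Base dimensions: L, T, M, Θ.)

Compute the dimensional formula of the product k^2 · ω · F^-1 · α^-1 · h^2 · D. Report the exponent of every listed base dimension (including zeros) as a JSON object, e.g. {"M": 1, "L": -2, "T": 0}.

Exponent matrix [L,T,M,Θ] × [k,ω,F,ν,α,h,D,Q]:
  L: [ 1  0  1  2  2  0  1  3]
  T: [-3 -1 -2 -1 -1 -3  0 -1]
  M: [ 1  0  1  0  0  1  0  0]
  Θ: [-1  0  0  0  0 -1  0  0]
  [L]: (2)·1+(1)·0+(-1)·1+(-1)·2+(2)·0+(1)·1 = 0
  [T]: (2)·-3+(1)·-1+(-1)·-2+(-1)·-1+(2)·-3+(1)·0 = -10
  [M]: (2)·1+(1)·0+(-1)·1+(-1)·0+(2)·1+(1)·0 = 3
  [Θ]: (2)·-1+(1)·0+(-1)·0+(-1)·0+(2)·-1+(1)·0 = -4
⇒ T^-10 M^3 Θ^-4

{"L": 0, "T": -10, "M": 3, "Θ": -4}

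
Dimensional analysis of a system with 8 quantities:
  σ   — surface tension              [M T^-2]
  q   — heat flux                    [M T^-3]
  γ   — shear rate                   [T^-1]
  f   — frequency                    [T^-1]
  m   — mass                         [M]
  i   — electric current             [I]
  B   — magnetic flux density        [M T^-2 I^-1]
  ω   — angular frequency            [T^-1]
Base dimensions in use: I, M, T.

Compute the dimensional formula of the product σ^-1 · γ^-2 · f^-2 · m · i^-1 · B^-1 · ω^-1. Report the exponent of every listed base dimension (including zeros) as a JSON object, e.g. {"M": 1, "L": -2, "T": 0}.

Exponent matrix [I,M,T] × [σ,q,γ,f,m,i,B,ω]:
  I: [ 0  0  0  0  0  1 -1  0]
  M: [ 1  1  0  0  1  0  1  0]
  T: [-2 -3 -1 -1  0  0 -2 -1]
  [I]: (-1)·0+(-2)·0+(-2)·0+(1)·0+(-1)·1+(-1)·-1+(-1)·0 = 0
  [M]: (-1)·1+(-2)·0+(-2)·0+(1)·1+(-1)·0+(-1)·1+(-1)·0 = -1
  [T]: (-1)·-2+(-2)·-1+(-2)·-1+(1)·0+(-1)·0+(-1)·-2+(-1)·-1 = 9
⇒ M^-1 T^9

{"I": 0, "M": -1, "T": 9}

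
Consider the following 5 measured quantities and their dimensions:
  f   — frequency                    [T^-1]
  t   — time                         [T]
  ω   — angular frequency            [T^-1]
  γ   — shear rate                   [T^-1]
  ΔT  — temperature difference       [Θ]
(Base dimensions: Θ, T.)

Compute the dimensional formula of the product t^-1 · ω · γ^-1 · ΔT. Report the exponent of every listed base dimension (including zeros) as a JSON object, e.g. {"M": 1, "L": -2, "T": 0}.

{"Θ": 1, "T": -1}

Write exponents as rows Θ,T / cols f,t,ω,γ,ΔT:
  Θ: [ 0  0  0  0  1]
  T: [-1  1 -1 -1  0]
  [Θ]: (-1)·0+(1)·0+(-1)·0+(1)·1 = 1
  [T]: (-1)·1+(1)·-1+(-1)·-1+(1)·0 = -1
⇒ Θ T^-1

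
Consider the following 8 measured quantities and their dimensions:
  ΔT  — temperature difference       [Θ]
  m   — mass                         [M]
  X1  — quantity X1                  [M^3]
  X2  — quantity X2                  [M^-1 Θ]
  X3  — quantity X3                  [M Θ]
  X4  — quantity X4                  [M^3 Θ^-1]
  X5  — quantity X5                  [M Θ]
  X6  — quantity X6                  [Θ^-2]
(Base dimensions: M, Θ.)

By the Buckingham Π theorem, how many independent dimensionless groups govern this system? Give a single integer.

6

Exponent matrix [M,Θ] × [ΔT,m,X1,X2,X3,X4,X5,X6]:
  M: [ 0  1  3 -1  1  3  1  0]
  Θ: [ 1  0  0  1  1 -1  1 -2]
RREF → pivots at {ΔT,m} ⇒ r = 2
n=8, r=2 ⇒ 6 dimensionless groups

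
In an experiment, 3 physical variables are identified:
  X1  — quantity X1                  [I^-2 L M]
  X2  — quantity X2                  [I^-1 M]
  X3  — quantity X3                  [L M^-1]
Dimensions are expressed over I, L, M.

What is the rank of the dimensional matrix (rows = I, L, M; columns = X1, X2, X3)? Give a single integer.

Exponent matrix [I,L,M] × [X1,X2,X3]:
  I: [-2 -1  0]
  L: [ 1  0  1]
  M: [ 1  1 -1]
Row reduction gives pivot columns X1,X2; rank = 2

2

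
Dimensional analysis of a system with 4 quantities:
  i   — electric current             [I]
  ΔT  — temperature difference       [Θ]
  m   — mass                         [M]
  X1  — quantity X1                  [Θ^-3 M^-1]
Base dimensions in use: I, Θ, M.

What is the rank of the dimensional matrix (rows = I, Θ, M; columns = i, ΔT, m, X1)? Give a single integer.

Exponent matrix [I,Θ,M] × [i,ΔT,m,X1]:
  I: [ 1  0  0  0]
  Θ: [ 0  1  0 -3]
  M: [ 0  0  1 -1]
RREF → pivots at {i,ΔT,m} ⇒ r = 3

3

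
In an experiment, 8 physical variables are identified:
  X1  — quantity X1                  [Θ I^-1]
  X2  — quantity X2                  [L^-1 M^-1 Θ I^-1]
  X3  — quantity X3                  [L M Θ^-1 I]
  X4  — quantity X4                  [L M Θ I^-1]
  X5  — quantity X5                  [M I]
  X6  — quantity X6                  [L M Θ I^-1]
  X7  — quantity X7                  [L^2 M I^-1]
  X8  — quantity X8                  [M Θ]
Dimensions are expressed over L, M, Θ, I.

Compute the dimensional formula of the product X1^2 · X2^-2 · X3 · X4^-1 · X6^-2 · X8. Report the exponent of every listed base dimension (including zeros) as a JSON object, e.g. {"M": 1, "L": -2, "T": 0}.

{"L": 0, "M": 1, "Θ": -3, "I": 4}

Dimensional matrix (L×M×Θ×I by X1×X2×X3×X4×X5×X6×X7×X8):
  L: [ 0 -1  1  1  0  1  2  0]
  M: [ 0 -1  1  1  1  1  1  1]
  Θ: [ 1  1 -1  1  0  1  0  1]
  I: [-1 -1  1 -1  1 -1 -1  0]
  [L]: (2)·0+(-2)·-1+(1)·1+(-1)·1+(-2)·1+(1)·0 = 0
  [M]: (2)·0+(-2)·-1+(1)·1+(-1)·1+(-2)·1+(1)·1 = 1
  [Θ]: (2)·1+(-2)·1+(1)·-1+(-1)·1+(-2)·1+(1)·1 = -3
  [I]: (2)·-1+(-2)·-1+(1)·1+(-1)·-1+(-2)·-1+(1)·0 = 4
⇒ M Θ^-3 I^4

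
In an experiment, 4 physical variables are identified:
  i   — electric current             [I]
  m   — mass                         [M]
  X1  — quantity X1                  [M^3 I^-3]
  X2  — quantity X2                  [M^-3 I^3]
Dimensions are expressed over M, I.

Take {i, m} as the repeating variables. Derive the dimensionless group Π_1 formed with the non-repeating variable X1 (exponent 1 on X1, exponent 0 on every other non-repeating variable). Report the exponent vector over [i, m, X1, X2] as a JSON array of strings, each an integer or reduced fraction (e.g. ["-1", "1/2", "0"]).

["3", "-3", "1", "0"]

Dimensional matrix (M×I by i×m×X1×X2):
  M: [ 0  1  3 -3]
  I: [ 1  0 -3  3]
RREF → pivots at {i,m} ⇒ r = 2
Repeat: i,m; free: X1,X2
RREF:
  r0: [   1    0   -3    3]
  r1: [   0    1    3   -3]
Fix exponent of X1 at 1, X2 at 0; solve each RREF row for its pivot's exponent:
  r0: exp(i) + (-3)·1 = 0 ⇒ exp(i) = 3
  r1: exp(m) + (3)·1 = 0 ⇒ exp(m) = -3
Π_1 = i^3 · m^-3 · X1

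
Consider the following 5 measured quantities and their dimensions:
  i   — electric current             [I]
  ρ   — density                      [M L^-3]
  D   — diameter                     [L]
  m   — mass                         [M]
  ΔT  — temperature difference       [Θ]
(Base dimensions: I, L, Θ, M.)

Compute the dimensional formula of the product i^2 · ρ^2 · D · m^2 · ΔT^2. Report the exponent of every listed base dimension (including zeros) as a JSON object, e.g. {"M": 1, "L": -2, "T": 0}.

Write exponents as rows I,L,Θ,M / cols i,ρ,D,m,ΔT:
  I: [ 1  0  0  0  0]
  L: [ 0 -3  1  0  0]
  Θ: [ 0  0  0  0  1]
  M: [ 0  1  0  1  0]
  [I]: (2)·1+(2)·0+(1)·0+(2)·0+(2)·0 = 2
  [L]: (2)·0+(2)·-3+(1)·1+(2)·0+(2)·0 = -5
  [Θ]: (2)·0+(2)·0+(1)·0+(2)·0+(2)·1 = 2
  [M]: (2)·0+(2)·1+(1)·0+(2)·1+(2)·0 = 4
⇒ I^2 L^-5 Θ^2 M^4

{"I": 2, "L": -5, "Θ": 2, "M": 4}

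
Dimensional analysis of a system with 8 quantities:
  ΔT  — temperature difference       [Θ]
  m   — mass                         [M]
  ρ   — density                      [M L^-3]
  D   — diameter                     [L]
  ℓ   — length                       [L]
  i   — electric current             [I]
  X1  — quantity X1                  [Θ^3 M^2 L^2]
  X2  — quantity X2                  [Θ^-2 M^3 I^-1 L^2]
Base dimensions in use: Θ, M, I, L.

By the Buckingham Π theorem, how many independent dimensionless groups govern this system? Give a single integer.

4

Write exponents as rows Θ,M,I,L / cols ΔT,m,ρ,D,ℓ,i,X1,X2:
  Θ: [ 1  0  0  0  0  0  3 -2]
  M: [ 0  1  1  0  0  0  2  3]
  I: [ 0  0  0  0  0  1  0 -1]
  L: [ 0  0 -3  1  1  0  2  2]
Row reduction gives pivot columns ΔT,m,ρ,i; rank = 4
Π count = n − r = 8 − 4 = 4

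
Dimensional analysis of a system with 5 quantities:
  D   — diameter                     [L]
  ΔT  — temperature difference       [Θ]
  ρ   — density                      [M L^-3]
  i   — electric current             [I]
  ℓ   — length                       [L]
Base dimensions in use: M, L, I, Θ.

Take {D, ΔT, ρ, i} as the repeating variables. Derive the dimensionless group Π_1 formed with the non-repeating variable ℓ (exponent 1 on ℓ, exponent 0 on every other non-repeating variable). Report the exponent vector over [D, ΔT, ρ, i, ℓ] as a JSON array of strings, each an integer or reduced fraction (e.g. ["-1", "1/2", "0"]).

Exponent matrix [M,L,I,Θ] × [D,ΔT,ρ,i,ℓ]:
  M: [ 0  0  1  0  0]
  L: [ 1  0 -3  0  1]
  I: [ 0  0  0  1  0]
  Θ: [ 0  1  0  0  0]
RREF → pivots at {D,ΔT,ρ,i} ⇒ r = 4
Repeat: D,ΔT,ρ,i; free: ℓ
RREF:
  r0: [   1    0    0    0    1]
  r1: [   0    1    0    0    0]
  r2: [   0    0    1    0    0]
  r3: [   0    0    0    1    0]
Fix exponent of ℓ at 1; solve each RREF row for its pivot's exponent:
  r0: exp(D) + (1)·1 = 0 ⇒ exp(D) = -1
  r1: exp(ΔT) + (0)·1 = 0 ⇒ exp(ΔT) = 0
  r2: exp(ρ) + (0)·1 = 0 ⇒ exp(ρ) = 0
  r3: exp(i) + (0)·1 = 0 ⇒ exp(i) = 0
Π_1 = D^-1 · ℓ

["-1", "0", "0", "0", "1"]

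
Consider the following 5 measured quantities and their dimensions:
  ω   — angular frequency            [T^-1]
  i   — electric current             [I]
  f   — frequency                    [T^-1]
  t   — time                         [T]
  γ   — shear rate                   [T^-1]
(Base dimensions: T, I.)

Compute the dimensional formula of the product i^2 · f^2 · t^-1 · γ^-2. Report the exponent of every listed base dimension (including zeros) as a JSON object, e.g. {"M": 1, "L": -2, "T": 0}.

{"T": -1, "I": 2}

Write exponents as rows T,I / cols ω,i,f,t,γ:
  T: [-1  0 -1  1 -1]
  I: [ 0  1  0  0  0]
  [T]: (2)·0+(2)·-1+(-1)·1+(-2)·-1 = -1
  [I]: (2)·1+(2)·0+(-1)·0+(-2)·0 = 2
⇒ T^-1 I^2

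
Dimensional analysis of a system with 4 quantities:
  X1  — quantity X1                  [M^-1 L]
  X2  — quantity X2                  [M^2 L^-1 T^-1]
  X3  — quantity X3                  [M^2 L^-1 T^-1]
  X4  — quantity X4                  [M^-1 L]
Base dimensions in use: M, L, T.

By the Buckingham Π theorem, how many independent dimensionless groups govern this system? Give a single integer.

Exponent matrix [M,L,T] × [X1,X2,X3,X4]:
  M: [-1  2  2 -1]
  L: [ 1 -1 -1  1]
  T: [ 0 -1 -1  0]
Echelon form has 2 nonzero rows (pivots: X1,X2)
4 vars − rank 2 = 2 Π groups

2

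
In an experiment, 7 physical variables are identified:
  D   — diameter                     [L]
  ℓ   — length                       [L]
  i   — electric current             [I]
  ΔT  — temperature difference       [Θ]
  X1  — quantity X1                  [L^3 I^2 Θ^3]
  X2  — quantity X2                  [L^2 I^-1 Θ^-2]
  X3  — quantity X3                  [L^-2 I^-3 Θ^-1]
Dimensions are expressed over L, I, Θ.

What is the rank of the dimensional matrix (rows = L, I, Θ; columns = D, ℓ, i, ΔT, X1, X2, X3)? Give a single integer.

3

Dimensional matrix (L×I×Θ by D×ℓ×i×ΔT×X1×X2×X3):
  L: [ 1  1  0  0  3  2 -2]
  I: [ 0  0  1  0  2 -1 -3]
  Θ: [ 0  0  0  1  3 -2 -1]
Echelon form has 3 nonzero rows (pivots: D,i,ΔT)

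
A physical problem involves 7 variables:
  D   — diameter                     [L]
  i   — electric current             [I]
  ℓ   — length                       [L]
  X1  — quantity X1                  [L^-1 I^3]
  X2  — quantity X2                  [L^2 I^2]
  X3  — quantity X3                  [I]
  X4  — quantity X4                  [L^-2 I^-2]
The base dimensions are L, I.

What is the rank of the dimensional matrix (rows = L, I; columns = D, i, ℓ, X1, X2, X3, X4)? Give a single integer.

2

Write exponents as rows L,I / cols D,i,ℓ,X1,X2,X3,X4:
  L: [ 1  0  1 -1  2  0 -2]
  I: [ 0  1  0  3  2  1 -2]
RREF → pivots at {D,i} ⇒ r = 2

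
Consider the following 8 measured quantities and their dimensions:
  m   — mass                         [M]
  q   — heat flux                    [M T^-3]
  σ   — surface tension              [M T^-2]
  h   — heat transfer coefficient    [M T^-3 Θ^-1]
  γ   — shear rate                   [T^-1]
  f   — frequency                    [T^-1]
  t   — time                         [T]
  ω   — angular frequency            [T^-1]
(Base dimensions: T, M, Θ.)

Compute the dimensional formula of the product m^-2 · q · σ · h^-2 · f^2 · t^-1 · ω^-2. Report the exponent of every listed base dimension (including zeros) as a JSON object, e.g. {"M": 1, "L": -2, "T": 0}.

Write exponents as rows T,M,Θ / cols m,q,σ,h,γ,f,t,ω:
  T: [ 0 -3 -2 -3 -1 -1  1 -1]
  M: [ 1  1  1  1  0  0  0  0]
  Θ: [ 0  0  0 -1  0  0  0  0]
  [T]: (-2)·0+(1)·-3+(1)·-2+(-2)·-3+(2)·-1+(-1)·1+(-2)·-1 = 0
  [M]: (-2)·1+(1)·1+(1)·1+(-2)·1+(2)·0+(-1)·0+(-2)·0 = -2
  [Θ]: (-2)·0+(1)·0+(1)·0+(-2)·-1+(2)·0+(-1)·0+(-2)·0 = 2
⇒ M^-2 Θ^2

{"T": 0, "M": -2, "Θ": 2}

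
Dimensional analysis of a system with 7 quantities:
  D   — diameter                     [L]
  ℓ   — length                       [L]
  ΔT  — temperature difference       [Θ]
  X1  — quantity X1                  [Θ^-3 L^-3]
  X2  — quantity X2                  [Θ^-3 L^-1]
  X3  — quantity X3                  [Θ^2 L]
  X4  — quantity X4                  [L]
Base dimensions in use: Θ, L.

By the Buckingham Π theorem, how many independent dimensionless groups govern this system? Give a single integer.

Dimensional matrix (Θ×L by D×ℓ×ΔT×X1×X2×X3×X4):
  Θ: [ 0  0  1 -3 -3  2  0]
  L: [ 1  1  0 -3 -1  1  1]
Echelon form has 2 nonzero rows (pivots: D,ΔT)
Π count = n − r = 7 − 2 = 5

5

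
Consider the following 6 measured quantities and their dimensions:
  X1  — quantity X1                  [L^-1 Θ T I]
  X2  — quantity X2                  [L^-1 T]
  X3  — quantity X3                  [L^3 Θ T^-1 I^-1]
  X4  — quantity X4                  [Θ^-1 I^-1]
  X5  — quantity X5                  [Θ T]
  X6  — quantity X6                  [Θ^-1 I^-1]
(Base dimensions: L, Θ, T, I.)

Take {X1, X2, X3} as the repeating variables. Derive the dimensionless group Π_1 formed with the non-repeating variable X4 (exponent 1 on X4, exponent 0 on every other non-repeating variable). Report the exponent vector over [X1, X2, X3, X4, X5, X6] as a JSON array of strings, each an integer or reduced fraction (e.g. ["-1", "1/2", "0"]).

["1", "-1", "0", "1", "0", "0"]

Dimensional matrix (L×Θ×T×I by X1×X2×X3×X4×X5×X6):
  L: [-1 -1  3  0  0  0]
  Θ: [ 1  0  1 -1  1 -1]
  T: [ 1  1 -1  0  1  0]
  I: [ 1  0 -1 -1  0 -1]
RREF → pivots at {X1,X2,X3} ⇒ r = 3
Repeat: X1,X2,X3; free: X4,X5,X6
RREF:
  r0: [   1    0    0   -1  1/2   -1]
  r1: [   0    1    0    1    1    1]
  r2: [   0    0    1    0  1/2    0]
  r3: [   0    0    0    0    0    0]
Fix exponent of X4 at 1, X5 at 0, X6 at 0; solve each RREF row for its pivot's exponent:
  r0: exp(X1) + (-1)·1 = 0 ⇒ exp(X1) = 1
  r1: exp(X2) + (1)·1 = 0 ⇒ exp(X2) = -1
  r2: exp(X3) + (0)·1 = 0 ⇒ exp(X3) = 0
Π_1 = X1 · X2^-1 · X4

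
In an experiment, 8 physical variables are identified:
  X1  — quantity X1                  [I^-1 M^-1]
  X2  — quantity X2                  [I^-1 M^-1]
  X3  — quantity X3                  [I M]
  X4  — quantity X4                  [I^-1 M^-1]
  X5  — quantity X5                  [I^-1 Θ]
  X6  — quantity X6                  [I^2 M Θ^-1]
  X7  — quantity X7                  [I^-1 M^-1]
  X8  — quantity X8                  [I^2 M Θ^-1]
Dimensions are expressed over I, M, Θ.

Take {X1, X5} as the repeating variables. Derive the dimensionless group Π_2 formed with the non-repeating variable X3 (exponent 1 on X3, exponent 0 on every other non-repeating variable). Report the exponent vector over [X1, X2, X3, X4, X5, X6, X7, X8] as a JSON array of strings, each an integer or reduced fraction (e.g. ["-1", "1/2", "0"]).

Dimensional matrix (I×M×Θ by X1×X2×X3×X4×X5×X6×X7×X8):
  I: [-1 -1  1 -1 -1  2 -1  2]
  M: [-1 -1  1 -1  0  1 -1  1]
  Θ: [ 0  0  0  0  1 -1  0 -1]
Echelon form has 2 nonzero rows (pivots: X1,X5)
Repeat: X1,X5; free: X2,X3,X4,X6,X7,X8
RREF:
  r0: [   1    1   -1    1    0   -1    1   -1]
  r1: [   0    0    0    0    1   -1    0   -1]
  r2: [   0    0    0    0    0    0    0    0]
Fix exponent of X3 at 1, X2 at 0, X4 at 0, X6 at 0, X7 at 0, X8 at 0; solve each RREF row for its pivot's exponent:
  r0: exp(X1) + (-1)·1 = 0 ⇒ exp(X1) = 1
  r1: exp(X5) + (0)·1 = 0 ⇒ exp(X5) = 0
Π_2 = X1 · X3

["1", "0", "1", "0", "0", "0", "0", "0"]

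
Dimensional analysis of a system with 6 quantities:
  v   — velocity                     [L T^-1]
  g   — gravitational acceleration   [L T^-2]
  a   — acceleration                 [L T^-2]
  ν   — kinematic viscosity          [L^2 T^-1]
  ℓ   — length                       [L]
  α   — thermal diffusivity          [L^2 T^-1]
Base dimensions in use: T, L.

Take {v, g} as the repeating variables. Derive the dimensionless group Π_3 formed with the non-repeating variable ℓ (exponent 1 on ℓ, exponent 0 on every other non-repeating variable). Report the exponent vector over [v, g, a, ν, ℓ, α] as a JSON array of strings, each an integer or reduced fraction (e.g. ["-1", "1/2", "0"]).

Write exponents as rows T,L / cols v,g,a,ν,ℓ,α:
  T: [-1 -2 -2 -1  0 -1]
  L: [ 1  1  1  2  1  2]
Row reduction gives pivot columns v,g; rank = 2
Pivot set = {v,g}, free = {a,ν,ℓ,α}
RREF:
  r0: [   1    0    0    3    2    3]
  r1: [   0    1    1   -1   -1   -1]
Fix exponent of ℓ at 1, a at 0, ν at 0, α at 0; solve each RREF row for its pivot's exponent:
  r0: exp(v) + (2)·1 = 0 ⇒ exp(v) = -2
  r1: exp(g) + (-1)·1 = 0 ⇒ exp(g) = 1
Π_3 = v^-2 · g · ℓ

["-2", "1", "0", "0", "1", "0"]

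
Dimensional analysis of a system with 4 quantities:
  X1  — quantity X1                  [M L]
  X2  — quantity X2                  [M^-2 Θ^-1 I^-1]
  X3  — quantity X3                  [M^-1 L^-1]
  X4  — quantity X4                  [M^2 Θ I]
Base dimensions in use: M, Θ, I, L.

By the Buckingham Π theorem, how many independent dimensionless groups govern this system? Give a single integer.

Exponent matrix [M,Θ,I,L] × [X1,X2,X3,X4]:
  M: [ 1 -2 -1  2]
  Θ: [ 0 -1  0  1]
  I: [ 0 -1  0  1]
  L: [ 1  0 -1  0]
RREF → pivots at {X1,X2} ⇒ r = 2
4 vars − rank 2 = 2 Π groups

2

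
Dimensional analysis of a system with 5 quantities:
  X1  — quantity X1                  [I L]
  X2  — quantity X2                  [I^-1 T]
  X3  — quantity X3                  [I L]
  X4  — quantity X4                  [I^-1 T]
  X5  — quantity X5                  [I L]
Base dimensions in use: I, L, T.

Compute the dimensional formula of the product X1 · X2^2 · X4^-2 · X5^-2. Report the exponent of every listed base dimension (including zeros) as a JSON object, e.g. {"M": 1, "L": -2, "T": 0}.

Exponent matrix [I,L,T] × [X1,X2,X3,X4,X5]:
  I: [ 1 -1  1 -1  1]
  L: [ 1  0  1  0  1]
  T: [ 0  1  0  1  0]
  [I]: (1)·1+(2)·-1+(-2)·-1+(-2)·1 = -1
  [L]: (1)·1+(2)·0+(-2)·0+(-2)·1 = -1
  [T]: (1)·0+(2)·1+(-2)·1+(-2)·0 = 0
⇒ I^-1 L^-1

{"I": -1, "L": -1, "T": 0}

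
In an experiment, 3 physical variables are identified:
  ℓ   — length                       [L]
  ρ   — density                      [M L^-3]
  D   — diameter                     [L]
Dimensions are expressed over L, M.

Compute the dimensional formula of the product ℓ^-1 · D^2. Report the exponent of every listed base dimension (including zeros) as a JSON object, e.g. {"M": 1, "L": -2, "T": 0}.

{"L": 1, "M": 0}

Exponent matrix [L,M] × [ℓ,ρ,D]:
  L: [ 1 -3  1]
  M: [ 0  1  0]
  [L]: (-1)·1+(2)·1 = 1
  [M]: (-1)·0+(2)·0 = 0
⇒ L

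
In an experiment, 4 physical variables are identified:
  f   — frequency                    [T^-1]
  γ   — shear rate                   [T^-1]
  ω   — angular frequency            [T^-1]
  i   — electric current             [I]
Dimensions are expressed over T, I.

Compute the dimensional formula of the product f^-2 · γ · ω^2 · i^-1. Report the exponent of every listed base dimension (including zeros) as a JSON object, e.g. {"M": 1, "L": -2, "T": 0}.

{"T": -1, "I": -1}

Exponent matrix [T,I] × [f,γ,ω,i]:
  T: [-1 -1 -1  0]
  I: [ 0  0  0  1]
  [T]: (-2)·-1+(1)·-1+(2)·-1+(-1)·0 = -1
  [I]: (-2)·0+(1)·0+(2)·0+(-1)·1 = -1
⇒ T^-1 I^-1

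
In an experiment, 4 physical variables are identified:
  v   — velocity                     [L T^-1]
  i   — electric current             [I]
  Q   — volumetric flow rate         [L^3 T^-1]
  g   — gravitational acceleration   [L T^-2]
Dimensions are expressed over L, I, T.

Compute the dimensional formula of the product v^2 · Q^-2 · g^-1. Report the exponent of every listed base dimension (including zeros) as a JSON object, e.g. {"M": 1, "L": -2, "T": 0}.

{"L": -5, "I": 0, "T": 2}

Dimensional matrix (L×I×T by v×i×Q×g):
  L: [ 1  0  3  1]
  I: [ 0  1  0  0]
  T: [-1  0 -1 -2]
  [L]: (2)·1+(-2)·3+(-1)·1 = -5
  [I]: (2)·0+(-2)·0+(-1)·0 = 0
  [T]: (2)·-1+(-2)·-1+(-1)·-2 = 2
⇒ L^-5 T^2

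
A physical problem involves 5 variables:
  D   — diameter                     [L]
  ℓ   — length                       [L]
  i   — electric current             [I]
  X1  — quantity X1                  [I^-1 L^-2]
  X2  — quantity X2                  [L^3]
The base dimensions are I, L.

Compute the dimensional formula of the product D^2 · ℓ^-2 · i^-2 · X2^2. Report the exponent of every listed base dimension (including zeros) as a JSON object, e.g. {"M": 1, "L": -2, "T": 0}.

Dimensional matrix (I×L by D×ℓ×i×X1×X2):
  I: [ 0  0  1 -1  0]
  L: [ 1  1  0 -2  3]
  [I]: (2)·0+(-2)·0+(-2)·1+(2)·0 = -2
  [L]: (2)·1+(-2)·1+(-2)·0+(2)·3 = 6
⇒ I^-2 L^6

{"I": -2, "L": 6}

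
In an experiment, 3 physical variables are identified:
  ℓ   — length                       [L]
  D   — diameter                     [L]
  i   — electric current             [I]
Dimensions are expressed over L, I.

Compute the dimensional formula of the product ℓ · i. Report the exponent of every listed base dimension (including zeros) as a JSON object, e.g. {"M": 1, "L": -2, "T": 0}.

Dimensional matrix (L×I by ℓ×D×i):
  L: [ 1  1  0]
  I: [ 0  0  1]
  [L]: (1)·1+(1)·0 = 1
  [I]: (1)·0+(1)·1 = 1
⇒ L I

{"L": 1, "I": 1}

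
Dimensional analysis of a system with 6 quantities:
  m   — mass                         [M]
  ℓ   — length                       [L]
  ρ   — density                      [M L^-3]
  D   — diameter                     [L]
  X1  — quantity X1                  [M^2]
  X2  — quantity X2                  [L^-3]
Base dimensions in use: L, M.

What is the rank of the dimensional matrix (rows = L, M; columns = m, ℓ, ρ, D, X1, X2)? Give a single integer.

Exponent matrix [L,M] × [m,ℓ,ρ,D,X1,X2]:
  L: [ 0  1 -3  1  0 -3]
  M: [ 1  0  1  0  2  0]
Echelon form has 2 nonzero rows (pivots: m,ℓ)

2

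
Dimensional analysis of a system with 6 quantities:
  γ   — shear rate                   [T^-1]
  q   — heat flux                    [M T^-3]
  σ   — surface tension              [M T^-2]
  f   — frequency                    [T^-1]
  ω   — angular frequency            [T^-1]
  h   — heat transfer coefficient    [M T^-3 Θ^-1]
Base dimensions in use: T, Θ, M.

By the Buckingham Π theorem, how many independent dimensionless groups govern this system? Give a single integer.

3

Write exponents as rows T,Θ,M / cols γ,q,σ,f,ω,h:
  T: [-1 -3 -2 -1 -1 -3]
  Θ: [ 0  0  0  0  0 -1]
  M: [ 0  1  1  0  0  1]
Row reduction gives pivot columns γ,q,h; rank = 3
6 vars − rank 3 = 3 Π groups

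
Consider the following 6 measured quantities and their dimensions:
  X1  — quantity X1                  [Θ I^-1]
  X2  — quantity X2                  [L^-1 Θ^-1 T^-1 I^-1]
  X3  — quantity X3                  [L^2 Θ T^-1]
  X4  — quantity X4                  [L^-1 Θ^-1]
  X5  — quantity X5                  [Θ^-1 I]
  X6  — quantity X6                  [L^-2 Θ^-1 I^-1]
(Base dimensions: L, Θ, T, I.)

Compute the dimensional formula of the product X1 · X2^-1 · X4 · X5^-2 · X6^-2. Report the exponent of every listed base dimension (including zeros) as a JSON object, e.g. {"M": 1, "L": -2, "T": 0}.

Write exponents as rows L,Θ,T,I / cols X1,X2,X3,X4,X5,X6:
  L: [ 0 -1  2 -1  0 -2]
  Θ: [ 1 -1  1 -1 -1 -1]
  T: [ 0 -1 -1  0  0  0]
  I: [-1 -1  0  0  1 -1]
  [L]: (1)·0+(-1)·-1+(1)·-1+(-2)·0+(-2)·-2 = 4
  [Θ]: (1)·1+(-1)·-1+(1)·-1+(-2)·-1+(-2)·-1 = 5
  [T]: (1)·0+(-1)·-1+(1)·0+(-2)·0+(-2)·0 = 1
  [I]: (1)·-1+(-1)·-1+(1)·0+(-2)·1+(-2)·-1 = 0
⇒ L^4 Θ^5 T

{"L": 4, "Θ": 5, "T": 1, "I": 0}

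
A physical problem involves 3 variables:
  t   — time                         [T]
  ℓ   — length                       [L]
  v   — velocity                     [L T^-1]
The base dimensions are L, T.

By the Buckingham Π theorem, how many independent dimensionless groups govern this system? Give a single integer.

Dimensional matrix (L×T by t×ℓ×v):
  L: [ 0  1  1]
  T: [ 1  0 -1]
Row reduction gives pivot columns t,ℓ; rank = 2
3 vars − rank 2 = 1 Π group

1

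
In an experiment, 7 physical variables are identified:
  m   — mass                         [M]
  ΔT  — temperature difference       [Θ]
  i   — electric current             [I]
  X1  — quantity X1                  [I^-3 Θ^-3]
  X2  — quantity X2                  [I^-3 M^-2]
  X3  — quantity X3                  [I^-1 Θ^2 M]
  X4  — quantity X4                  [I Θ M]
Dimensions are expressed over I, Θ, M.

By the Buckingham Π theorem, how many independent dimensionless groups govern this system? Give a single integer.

Dimensional matrix (I×Θ×M by m×ΔT×i×X1×X2×X3×X4):
  I: [ 0  0  1 -3 -3 -1  1]
  Θ: [ 0  1  0 -3  0  2  1]
  M: [ 1  0  0  0 -2  1  1]
Row reduction gives pivot columns m,ΔT,i; rank = 3
7 vars − rank 3 = 4 Π groups

4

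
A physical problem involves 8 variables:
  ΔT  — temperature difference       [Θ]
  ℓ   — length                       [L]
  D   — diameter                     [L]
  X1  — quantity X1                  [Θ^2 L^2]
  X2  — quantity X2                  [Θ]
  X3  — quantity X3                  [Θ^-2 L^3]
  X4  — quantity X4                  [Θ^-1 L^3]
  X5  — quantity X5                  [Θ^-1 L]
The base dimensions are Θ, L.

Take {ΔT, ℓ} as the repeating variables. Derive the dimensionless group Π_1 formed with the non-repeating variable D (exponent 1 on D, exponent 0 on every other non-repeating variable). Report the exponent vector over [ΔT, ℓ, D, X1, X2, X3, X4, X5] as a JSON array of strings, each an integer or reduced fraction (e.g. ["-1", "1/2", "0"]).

Write exponents as rows Θ,L / cols ΔT,ℓ,D,X1,X2,X3,X4,X5:
  Θ: [ 1  0  0  2  1 -2 -1 -1]
  L: [ 0  1  1  2  0  3  3  1]
Echelon form has 2 nonzero rows (pivots: ΔT,ℓ)
Repeat: ΔT,ℓ; free: D,X1,X2,X3,X4,X5
RREF:
  r0: [   1    0    0    2    1   -2   -1   -1]
  r1: [   0    1    1    2    0    3    3    1]
Fix exponent of D at 1, X1 at 0, X2 at 0, X3 at 0, X4 at 0, X5 at 0; solve each RREF row for its pivot's exponent:
  r0: exp(ΔT) + (0)·1 = 0 ⇒ exp(ΔT) = 0
  r1: exp(ℓ) + (1)·1 = 0 ⇒ exp(ℓ) = -1
Π_1 = ℓ^-1 · D

["0", "-1", "1", "0", "0", "0", "0", "0"]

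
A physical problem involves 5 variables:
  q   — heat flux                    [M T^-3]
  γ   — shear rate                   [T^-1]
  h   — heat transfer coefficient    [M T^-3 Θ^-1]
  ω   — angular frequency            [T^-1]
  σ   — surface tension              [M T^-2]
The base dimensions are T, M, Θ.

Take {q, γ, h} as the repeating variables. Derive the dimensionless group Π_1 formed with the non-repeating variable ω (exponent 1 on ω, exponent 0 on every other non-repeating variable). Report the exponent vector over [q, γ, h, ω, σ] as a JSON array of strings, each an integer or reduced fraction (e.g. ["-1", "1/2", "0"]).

Exponent matrix [T,M,Θ] × [q,γ,h,ω,σ]:
  T: [-3 -1 -3 -1 -2]
  M: [ 1  0  1  0  1]
  Θ: [ 0  0 -1  0  0]
Row reduction gives pivot columns q,γ,h; rank = 3
Pivot set = {q,γ,h}, free = {ω,σ}
RREF:
  r0: [   1    0    0    0    1]
  r1: [   0    1    0    1   -1]
  r2: [   0    0    1    0    0]
Fix exponent of ω at 1, σ at 0; solve each RREF row for its pivot's exponent:
  r0: exp(q) + (0)·1 = 0 ⇒ exp(q) = 0
  r1: exp(γ) + (1)·1 = 0 ⇒ exp(γ) = -1
  r2: exp(h) + (0)·1 = 0 ⇒ exp(h) = 0
Π_1 = γ^-1 · ω

["0", "-1", "0", "1", "0"]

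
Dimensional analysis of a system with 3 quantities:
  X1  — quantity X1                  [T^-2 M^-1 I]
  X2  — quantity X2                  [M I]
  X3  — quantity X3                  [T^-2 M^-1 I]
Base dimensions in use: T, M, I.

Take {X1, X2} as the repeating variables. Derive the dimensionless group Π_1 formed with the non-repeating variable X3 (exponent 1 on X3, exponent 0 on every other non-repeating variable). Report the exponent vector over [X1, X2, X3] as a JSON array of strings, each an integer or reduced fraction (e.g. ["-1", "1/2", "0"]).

Exponent matrix [T,M,I] × [X1,X2,X3]:
  T: [-2  0 -2]
  M: [-1  1 -1]
  I: [ 1  1  1]
Echelon form has 2 nonzero rows (pivots: X1,X2)
Pivot set = {X1,X2}, free = {X3}
RREF:
  r0: [   1    0    1]
  r1: [   0    1    0]
  r2: [   0    0    0]
Fix exponent of X3 at 1; solve each RREF row for its pivot's exponent:
  r0: exp(X1) + (1)·1 = 0 ⇒ exp(X1) = -1
  r1: exp(X2) + (0)·1 = 0 ⇒ exp(X2) = 0
Π_1 = X1^-1 · X3

["-1", "0", "1"]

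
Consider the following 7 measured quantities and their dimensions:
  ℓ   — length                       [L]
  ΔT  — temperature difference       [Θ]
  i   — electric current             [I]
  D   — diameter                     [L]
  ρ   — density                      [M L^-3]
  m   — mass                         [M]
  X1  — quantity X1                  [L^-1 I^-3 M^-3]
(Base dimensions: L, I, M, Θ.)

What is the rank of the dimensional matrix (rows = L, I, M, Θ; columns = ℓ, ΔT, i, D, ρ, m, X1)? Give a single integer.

4

Dimensional matrix (L×I×M×Θ by ℓ×ΔT×i×D×ρ×m×X1):
  L: [ 1  0  0  1 -3  0 -1]
  I: [ 0  0  1  0  0  0 -3]
  M: [ 0  0  0  0  1  1 -3]
  Θ: [ 0  1  0  0  0  0  0]
Row reduction gives pivot columns ℓ,ΔT,i,ρ; rank = 4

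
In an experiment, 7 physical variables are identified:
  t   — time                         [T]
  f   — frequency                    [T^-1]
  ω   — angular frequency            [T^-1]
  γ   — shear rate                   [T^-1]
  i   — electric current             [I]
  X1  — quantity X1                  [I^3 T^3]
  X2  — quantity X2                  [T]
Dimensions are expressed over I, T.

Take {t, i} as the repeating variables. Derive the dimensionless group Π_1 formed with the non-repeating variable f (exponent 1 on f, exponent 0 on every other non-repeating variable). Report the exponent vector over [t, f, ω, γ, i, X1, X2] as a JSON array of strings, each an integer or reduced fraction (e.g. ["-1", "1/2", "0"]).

["1", "1", "0", "0", "0", "0", "0"]

Write exponents as rows I,T / cols t,f,ω,γ,i,X1,X2:
  I: [ 0  0  0  0  1  3  0]
  T: [ 1 -1 -1 -1  0  3  1]
Row reduction gives pivot columns t,i; rank = 2
Pivot set = {t,i}, free = {f,ω,γ,X1,X2}
RREF:
  r0: [   1   -1   -1   -1    0    3    1]
  r1: [   0    0    0    0    1    3    0]
Fix exponent of f at 1, ω at 0, γ at 0, X1 at 0, X2 at 0; solve each RREF row for its pivot's exponent:
  r0: exp(t) + (-1)·1 = 0 ⇒ exp(t) = 1
  r1: exp(i) + (0)·1 = 0 ⇒ exp(i) = 0
Π_1 = t · f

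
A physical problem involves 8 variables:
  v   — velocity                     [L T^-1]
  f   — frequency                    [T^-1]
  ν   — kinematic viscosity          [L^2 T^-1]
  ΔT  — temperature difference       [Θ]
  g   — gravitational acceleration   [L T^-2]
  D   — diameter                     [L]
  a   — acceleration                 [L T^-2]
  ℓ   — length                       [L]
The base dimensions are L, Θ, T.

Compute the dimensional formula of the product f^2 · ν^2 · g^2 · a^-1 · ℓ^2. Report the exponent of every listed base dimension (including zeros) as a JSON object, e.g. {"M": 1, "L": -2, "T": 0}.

{"L": 7, "Θ": 0, "T": -6}

Exponent matrix [L,Θ,T] × [v,f,ν,ΔT,g,D,a,ℓ]:
  L: [ 1  0  2  0  1  1  1  1]
  Θ: [ 0  0  0  1  0  0  0  0]
  T: [-1 -1 -1  0 -2  0 -2  0]
  [L]: (2)·0+(2)·2+(2)·1+(-1)·1+(2)·1 = 7
  [Θ]: (2)·0+(2)·0+(2)·0+(-1)·0+(2)·0 = 0
  [T]: (2)·-1+(2)·-1+(2)·-2+(-1)·-2+(2)·0 = -6
⇒ L^7 T^-6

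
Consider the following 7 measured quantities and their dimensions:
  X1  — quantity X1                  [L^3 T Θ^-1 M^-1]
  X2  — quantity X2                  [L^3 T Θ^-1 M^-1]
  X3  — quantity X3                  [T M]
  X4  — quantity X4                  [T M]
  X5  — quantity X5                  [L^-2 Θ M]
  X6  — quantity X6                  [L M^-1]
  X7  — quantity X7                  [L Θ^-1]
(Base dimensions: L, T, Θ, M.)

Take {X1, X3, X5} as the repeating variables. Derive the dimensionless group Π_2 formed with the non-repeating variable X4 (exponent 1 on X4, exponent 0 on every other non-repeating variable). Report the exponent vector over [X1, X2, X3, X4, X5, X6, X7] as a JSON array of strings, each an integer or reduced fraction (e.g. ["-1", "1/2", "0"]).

Write exponents as rows L,T,Θ,M / cols X1,X2,X3,X4,X5,X6,X7:
  L: [ 3  3  0  0 -2  1  1]
  T: [ 1  1  1  1  0  0  0]
  Θ: [-1 -1  0  0  1  0 -1]
  M: [-1 -1  1  1  1 -1  0]
Row reduction gives pivot columns X1,X3,X5; rank = 3
Repeat: X1,X3,X5; free: X2,X4,X6,X7
RREF:
  r0: [   1    1    0    0    0    1   -1]
  r1: [   0    0    1    1    0   -1    1]
  r2: [   0    0    0    0    1    1   -2]
  r3: [   0    0    0    0    0    0    0]
Fix exponent of X4 at 1, X2 at 0, X6 at 0, X7 at 0; solve each RREF row for its pivot's exponent:
  r0: exp(X1) + (0)·1 = 0 ⇒ exp(X1) = 0
  r1: exp(X3) + (1)·1 = 0 ⇒ exp(X3) = -1
  r2: exp(X5) + (0)·1 = 0 ⇒ exp(X5) = 0
Π_2 = X3^-1 · X4

["0", "0", "-1", "1", "0", "0", "0"]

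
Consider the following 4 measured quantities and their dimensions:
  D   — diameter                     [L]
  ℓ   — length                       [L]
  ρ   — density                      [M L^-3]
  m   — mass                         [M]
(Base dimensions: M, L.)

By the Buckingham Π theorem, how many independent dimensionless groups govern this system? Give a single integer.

2

Write exponents as rows M,L / cols D,ℓ,ρ,m:
  M: [ 0  0  1  1]
  L: [ 1  1 -3  0]
Echelon form has 2 nonzero rows (pivots: D,ρ)
n=4, r=2 ⇒ 2 dimensionless groups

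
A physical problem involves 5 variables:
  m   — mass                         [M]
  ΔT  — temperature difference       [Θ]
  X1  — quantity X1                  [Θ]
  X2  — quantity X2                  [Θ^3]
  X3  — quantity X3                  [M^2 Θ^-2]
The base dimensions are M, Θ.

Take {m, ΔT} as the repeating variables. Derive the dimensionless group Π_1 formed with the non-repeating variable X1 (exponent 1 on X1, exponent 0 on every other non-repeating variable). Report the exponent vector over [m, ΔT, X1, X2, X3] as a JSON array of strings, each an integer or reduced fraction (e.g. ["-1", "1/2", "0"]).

Dimensional matrix (M×Θ by m×ΔT×X1×X2×X3):
  M: [ 1  0  0  0  2]
  Θ: [ 0  1  1  3 -2]
Echelon form has 2 nonzero rows (pivots: m,ΔT)
Repeat: m,ΔT; free: X1,X2,X3
RREF:
  r0: [   1    0    0    0    2]
  r1: [   0    1    1    3   -2]
Fix exponent of X1 at 1, X2 at 0, X3 at 0; solve each RREF row for its pivot's exponent:
  r0: exp(m) + (0)·1 = 0 ⇒ exp(m) = 0
  r1: exp(ΔT) + (1)·1 = 0 ⇒ exp(ΔT) = -1
Π_1 = ΔT^-1 · X1

["0", "-1", "1", "0", "0"]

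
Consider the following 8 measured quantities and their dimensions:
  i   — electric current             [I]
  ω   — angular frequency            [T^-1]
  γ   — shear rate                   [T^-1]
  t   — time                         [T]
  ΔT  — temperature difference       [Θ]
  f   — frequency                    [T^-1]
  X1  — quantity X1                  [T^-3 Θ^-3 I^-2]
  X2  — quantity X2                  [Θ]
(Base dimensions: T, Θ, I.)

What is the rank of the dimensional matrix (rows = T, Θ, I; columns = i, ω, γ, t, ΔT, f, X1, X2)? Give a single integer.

3

Dimensional matrix (T×Θ×I by i×ω×γ×t×ΔT×f×X1×X2):
  T: [ 0 -1 -1  1  0 -1 -3  0]
  Θ: [ 0  0  0  0  1  0 -3  1]
  I: [ 1  0  0  0  0  0 -2  0]
Echelon form has 3 nonzero rows (pivots: i,ω,ΔT)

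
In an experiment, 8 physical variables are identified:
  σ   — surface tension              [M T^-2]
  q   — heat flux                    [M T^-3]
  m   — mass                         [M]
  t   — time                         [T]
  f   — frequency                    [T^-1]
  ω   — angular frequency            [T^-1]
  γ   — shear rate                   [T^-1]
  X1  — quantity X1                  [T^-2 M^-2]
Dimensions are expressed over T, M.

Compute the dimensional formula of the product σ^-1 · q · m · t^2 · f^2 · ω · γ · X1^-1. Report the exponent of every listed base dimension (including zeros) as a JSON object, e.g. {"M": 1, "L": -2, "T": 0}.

Exponent matrix [T,M] × [σ,q,m,t,f,ω,γ,X1]:
  T: [-2 -3  0  1 -1 -1 -1 -2]
  M: [ 1  1  1  0  0  0  0 -2]
  [T]: (-1)·-2+(1)·-3+(1)·0+(2)·1+(2)·-1+(1)·-1+(1)·-1+(-1)·-2 = -1
  [M]: (-1)·1+(1)·1+(1)·1+(2)·0+(2)·0+(1)·0+(1)·0+(-1)·-2 = 3
⇒ T^-1 M^3

{"T": -1, "M": 3}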